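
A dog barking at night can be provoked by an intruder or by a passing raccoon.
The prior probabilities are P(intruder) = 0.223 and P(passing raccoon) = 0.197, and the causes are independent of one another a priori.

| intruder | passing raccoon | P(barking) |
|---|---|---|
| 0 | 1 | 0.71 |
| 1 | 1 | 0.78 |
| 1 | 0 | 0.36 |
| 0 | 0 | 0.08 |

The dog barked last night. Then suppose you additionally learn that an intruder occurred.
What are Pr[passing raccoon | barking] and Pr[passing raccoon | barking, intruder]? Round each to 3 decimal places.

P(barking) = 0.08×0.777×0.803 + 0.71×0.777×0.197 + 0.36×0.223×0.803 + 0.78×0.223×0.197 = 0.049914 + 0.108679 + 0.064465 + 0.034266 = 0.257324
The passing raccoon-present share is 0.108679 + 0.034266 = 0.142945.
So P(passing raccoon | barking) = 0.142945/0.257324 ≈ 0.556.

Now condition on the additional information:
Sum P(barking|·) weighted by the priors over both values of passing raccoon:
  P(barking | intruder) = 0.36*0.803 + 0.78*0.197
        = 0.289080 + 0.153660 = 0.442740
Configurations with passing raccoon contribute 0.153660, so
  P(passing raccoon | barking, intruder) = 0.153660 / 0.442740 ≈ 0.347

Pr[passing raccoon | barking] ≈ 0.556; Pr[passing raccoon | barking, intruder] ≈ 0.347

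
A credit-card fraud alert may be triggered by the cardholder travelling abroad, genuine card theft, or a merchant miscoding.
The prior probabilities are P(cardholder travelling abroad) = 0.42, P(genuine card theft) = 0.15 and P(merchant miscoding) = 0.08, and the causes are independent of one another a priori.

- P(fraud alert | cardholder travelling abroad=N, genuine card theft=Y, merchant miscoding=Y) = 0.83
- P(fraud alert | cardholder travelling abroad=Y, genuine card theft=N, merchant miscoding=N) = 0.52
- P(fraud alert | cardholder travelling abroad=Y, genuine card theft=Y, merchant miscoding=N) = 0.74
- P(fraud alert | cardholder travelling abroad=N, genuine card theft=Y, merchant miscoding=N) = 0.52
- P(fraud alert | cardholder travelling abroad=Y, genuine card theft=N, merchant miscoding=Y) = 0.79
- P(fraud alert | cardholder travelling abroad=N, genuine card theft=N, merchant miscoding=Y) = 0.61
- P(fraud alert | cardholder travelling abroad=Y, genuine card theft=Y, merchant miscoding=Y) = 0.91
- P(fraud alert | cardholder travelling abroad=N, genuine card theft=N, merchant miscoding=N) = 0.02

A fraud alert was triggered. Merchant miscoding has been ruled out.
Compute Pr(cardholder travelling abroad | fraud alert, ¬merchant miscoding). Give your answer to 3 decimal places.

Pr(cardholder travelling abroad | fraud alert, ¬merchant miscoding) ≈ 0.808

Numerator (weight on configurations with cardholder travelling abroad): 0.185640 + 0.046620 = 0.232260
The normalizing constant is 0.02*0.58*0.85 + 0.52*0.58*0.15 + 0.52*0.42*0.85 + 0.74*0.42*0.15 = 0.287360
Posterior = 0.232260 / 0.287360 ≈ 0.808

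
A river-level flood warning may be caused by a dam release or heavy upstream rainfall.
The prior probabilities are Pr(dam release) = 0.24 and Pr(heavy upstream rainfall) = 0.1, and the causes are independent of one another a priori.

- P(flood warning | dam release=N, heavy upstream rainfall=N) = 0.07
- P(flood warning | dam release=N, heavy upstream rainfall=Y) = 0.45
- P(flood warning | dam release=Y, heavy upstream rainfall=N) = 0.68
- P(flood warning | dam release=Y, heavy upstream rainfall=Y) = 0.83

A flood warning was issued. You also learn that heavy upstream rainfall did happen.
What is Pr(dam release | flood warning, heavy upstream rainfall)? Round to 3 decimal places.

Numerator (weight on configurations with dam release): 0.83×0.24 = 0.199200
Normalizer over all consistent configurations: 0.45×0.76 + 0.83×0.24 = 0.541200
P(dam release | flood warning, heavy upstream rainfall) = 0.199200/0.541200 ≈ 0.368

Pr(dam release | flood warning, heavy upstream rainfall) ≈ 0.368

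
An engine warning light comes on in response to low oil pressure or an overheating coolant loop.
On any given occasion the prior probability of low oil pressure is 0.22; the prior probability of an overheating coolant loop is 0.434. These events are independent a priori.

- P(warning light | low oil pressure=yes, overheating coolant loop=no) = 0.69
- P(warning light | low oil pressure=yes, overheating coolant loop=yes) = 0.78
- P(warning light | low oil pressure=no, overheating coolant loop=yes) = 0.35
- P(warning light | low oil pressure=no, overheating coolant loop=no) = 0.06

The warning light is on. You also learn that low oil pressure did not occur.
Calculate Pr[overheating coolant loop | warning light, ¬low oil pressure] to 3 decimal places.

Pr[overheating coolant loop | warning light, ¬low oil pressure] ≈ 0.817

By total probability over both values of overheating coolant loop:
  P(warning light | ¬low oil pressure) = 0.06*0.566 + 0.35*0.434
        = 0.033960 + 0.151900 = 0.185860
Configurations with overheating coolant loop contribute 0.151900, so
  P(overheating coolant loop | warning light, ¬low oil pressure) = 0.151900 / 0.185860 ≈ 0.817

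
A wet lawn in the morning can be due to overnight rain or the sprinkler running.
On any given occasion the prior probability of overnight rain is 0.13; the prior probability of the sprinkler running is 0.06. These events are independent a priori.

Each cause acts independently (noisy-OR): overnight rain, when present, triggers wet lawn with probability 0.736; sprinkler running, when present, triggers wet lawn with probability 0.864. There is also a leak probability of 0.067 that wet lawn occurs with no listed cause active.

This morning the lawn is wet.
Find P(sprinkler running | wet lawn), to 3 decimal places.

P(sprinkler running | wet lawn) ≈ 0.266

Under noisy-OR, P(wet lawn | causes) = 1 − (1−0.067)·∏(1−qᵢ) over the active causes.
Numerator (weight on configurations with sprinkler running): 0.045576 + 0.007539 = 0.053115
Denominator P(wet lawn): 0.067×0.87×0.94 + 0.873112×0.87×0.06 + 0.753688×0.13×0.94 + 0.966502×0.13×0.06 = 0.200009
P(sprinkler running | wet lawn) = 0.053115/0.200009 ≈ 0.266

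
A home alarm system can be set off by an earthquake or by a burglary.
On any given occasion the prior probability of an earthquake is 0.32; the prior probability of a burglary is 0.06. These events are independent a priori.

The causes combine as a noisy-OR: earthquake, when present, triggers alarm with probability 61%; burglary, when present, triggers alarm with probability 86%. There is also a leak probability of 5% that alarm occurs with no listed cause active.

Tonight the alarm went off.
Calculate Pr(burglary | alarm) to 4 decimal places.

Under noisy-OR, P(alarm | causes) = 1 − (1−0.05)·∏(1−qᵢ) over the active causes.
For the numerator, keep only burglary=true terms: 0.035374 + 0.018204 = 0.053578
Denominator P(alarm): 0.05·0.68·0.94 + 0.867·0.68·0.06 + 0.6295·0.32·0.94 + 0.94813·0.32·0.06 = 0.274892
P(burglary | alarm) = 0.053578/0.274892 ≈ 0.1949

Pr(burglary | alarm) ≈ 0.1949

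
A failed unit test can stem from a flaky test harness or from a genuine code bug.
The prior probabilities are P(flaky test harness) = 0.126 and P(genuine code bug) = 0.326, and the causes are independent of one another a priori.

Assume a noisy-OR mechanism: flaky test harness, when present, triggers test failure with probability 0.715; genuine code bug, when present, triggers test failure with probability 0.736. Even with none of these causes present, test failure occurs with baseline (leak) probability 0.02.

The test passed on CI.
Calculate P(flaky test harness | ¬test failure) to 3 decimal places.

Under noisy-OR, P(test failure | causes) = 1 − (1−0.02)·∏(1−qᵢ) over the active causes.
For the numerator, keep only flaky test harness=true terms: 0.023719 + 0.003029 = 0.026748
The normalizing constant is 0.98*0.874*0.674 + 0.25872*0.874*0.326 + 0.2793*0.126*0.674 + 0.073735*0.126*0.326 = 0.677758
P(flaky test harness | ¬test failure) = 0.026748/0.677758 ≈ 0.039

P(flaky test harness | ¬test failure) ≈ 0.039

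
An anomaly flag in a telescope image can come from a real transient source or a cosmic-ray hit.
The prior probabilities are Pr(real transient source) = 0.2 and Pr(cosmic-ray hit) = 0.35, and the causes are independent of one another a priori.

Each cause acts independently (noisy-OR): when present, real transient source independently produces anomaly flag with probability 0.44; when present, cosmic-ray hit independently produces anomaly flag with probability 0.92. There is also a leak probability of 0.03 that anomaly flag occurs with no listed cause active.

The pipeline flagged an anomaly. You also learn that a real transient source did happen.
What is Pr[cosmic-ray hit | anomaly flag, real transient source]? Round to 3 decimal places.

Under noisy-OR, P(anomaly flag | causes) = 1 − (1−0.03)·∏(1−qᵢ) over the active causes.
Weight on cosmic-ray hit=true, given the evidence: 0.956544*0.35 = 0.334790
Normalizer over all consistent configurations: 0.4568*0.65 + 0.956544*0.35 = 0.631710
P(cosmic-ray hit | anomaly flag, real transient source) = 0.334790/0.631710 ≈ 0.530

Pr[cosmic-ray hit | anomaly flag, real transient source] ≈ 0.530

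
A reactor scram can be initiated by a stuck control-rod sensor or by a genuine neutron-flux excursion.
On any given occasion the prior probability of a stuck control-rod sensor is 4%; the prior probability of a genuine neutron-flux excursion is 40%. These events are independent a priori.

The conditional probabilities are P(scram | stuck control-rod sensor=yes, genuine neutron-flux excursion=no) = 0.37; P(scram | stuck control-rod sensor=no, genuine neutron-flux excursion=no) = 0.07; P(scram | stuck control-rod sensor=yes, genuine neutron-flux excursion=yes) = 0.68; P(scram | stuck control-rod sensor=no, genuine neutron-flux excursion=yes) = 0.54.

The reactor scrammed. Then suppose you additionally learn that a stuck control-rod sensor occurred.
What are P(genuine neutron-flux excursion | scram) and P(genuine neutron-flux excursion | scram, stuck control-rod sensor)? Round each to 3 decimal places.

Enumerate the 4 (stuck control-rod sensor, genuine neutron-flux excursion) configurations and weight by the priors:
  P(scram) = 0.07*0.96*0.6 + 0.54*0.96*0.4 + 0.37*0.04*0.6 + 0.68*0.04*0.4
        = 0.040320 + 0.207360 + 0.008880 + 0.010880 = 0.267440
Keeping only the genuine neutron-flux excursion-present terms gives 0.218240, so
  P(genuine neutron-flux excursion | scram) = 0.218240 / 0.267440 ≈ 0.816

Now condition on the additional information:
Sum P(scram|·) weighted by the priors over both values of genuine neutron-flux excursion:
  P(scram | stuck control-rod sensor) = 0.37*0.6 + 0.68*0.4
        = 0.222000 + 0.272000 = 0.494000
Keeping only the genuine neutron-flux excursion-present terms gives 0.272000, so
  P(genuine neutron-flux excursion | scram, stuck control-rod sensor) = 0.272000 / 0.494000 ≈ 0.551

P(genuine neutron-flux excursion | scram) ≈ 0.816; P(genuine neutron-flux excursion | scram, stuck control-rod sensor) ≈ 0.551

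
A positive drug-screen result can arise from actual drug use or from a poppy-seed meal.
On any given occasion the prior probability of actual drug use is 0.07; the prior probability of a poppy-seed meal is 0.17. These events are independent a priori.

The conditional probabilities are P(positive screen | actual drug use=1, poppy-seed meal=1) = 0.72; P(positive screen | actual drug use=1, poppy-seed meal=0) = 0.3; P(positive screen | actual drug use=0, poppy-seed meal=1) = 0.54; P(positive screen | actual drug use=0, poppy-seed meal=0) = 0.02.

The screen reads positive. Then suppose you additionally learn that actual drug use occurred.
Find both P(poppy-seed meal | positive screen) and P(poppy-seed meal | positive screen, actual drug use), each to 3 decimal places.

P(positive screen) = 0.02·0.93·0.83 + 0.54·0.93·0.17 + 0.3·0.07·0.83 + 0.72·0.07·0.17 = 0.015438 + 0.085374 + 0.017430 + 0.008568 = 0.126810
Of this, 0.093942 comes from 0.085374 + 0.008568 (the poppy-seed meal=true cases).
So P(poppy-seed meal | positive screen) = 0.093942/0.126810 ≈ 0.741.

With the extra evidence:
Numerator (weight on configurations with poppy-seed meal): 0.72·0.17 = 0.122400
Denominator P(positive screen | actual drug use): 0.3·0.83 + 0.72·0.17 = 0.371400
Posterior = 0.122400 / 0.371400 ≈ 0.330
Conditioning on actual drug use lowers the posterior on poppy-seed meal: the classic explaining-away effect in a common-effect structure.

P(poppy-seed meal | positive screen) ≈ 0.741; P(poppy-seed meal | positive screen, actual drug use) ≈ 0.330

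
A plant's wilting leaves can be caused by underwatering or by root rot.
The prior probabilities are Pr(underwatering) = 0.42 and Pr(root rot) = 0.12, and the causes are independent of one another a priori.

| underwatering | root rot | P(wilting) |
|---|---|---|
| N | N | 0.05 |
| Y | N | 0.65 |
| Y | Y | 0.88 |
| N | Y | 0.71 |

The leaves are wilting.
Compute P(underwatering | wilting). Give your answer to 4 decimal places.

Weight on underwatering=true, given the evidence: 0.240240 + 0.044352 = 0.284592
Normalizer over all consistent configurations: 0.05*0.58*0.88 + 0.71*0.58*0.12 + 0.65*0.42*0.88 + 0.88*0.42*0.12 = 0.359528
Posterior = 0.284592 / 0.359528 ≈ 0.7916

P(underwatering | wilting) ≈ 0.7916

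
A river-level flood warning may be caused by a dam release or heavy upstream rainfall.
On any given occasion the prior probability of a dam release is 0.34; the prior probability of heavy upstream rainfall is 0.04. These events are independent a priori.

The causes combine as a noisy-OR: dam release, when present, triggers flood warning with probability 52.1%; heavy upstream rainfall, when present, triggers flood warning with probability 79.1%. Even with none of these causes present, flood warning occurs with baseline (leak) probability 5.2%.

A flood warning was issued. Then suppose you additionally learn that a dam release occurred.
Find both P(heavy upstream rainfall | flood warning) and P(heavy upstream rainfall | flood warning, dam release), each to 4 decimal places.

P(heavy upstream rainfall | flood warning) ≈ 0.1369; P(heavy upstream rainfall | flood warning, dam release) ≈ 0.0646

Under noisy-OR, P(flood warning | causes) = 1 − (1−0.052)·∏(1−qᵢ) over the active causes.
Enumerate the 4 (dam release, heavy upstream rainfall) configurations and weight by the priors:
  P(flood warning) = 0.052·0.66·0.96 + 0.801868·0.66·0.04 + 0.545908·0.34·0.96 + 0.905095·0.34·0.04
        = 0.032947 + 0.021169 + 0.178184 + 0.012309 = 0.244609
The terms with heavy upstream rainfall present sum to 0.033478, so
  P(heavy upstream rainfall | flood warning) = 0.033478 / 0.244609 ≈ 0.1369

Now condition on the additional information:
Enumerate both values of heavy upstream rainfall and weight by the priors:
  P(flood warning | dam release) = 0.545908·0.96 + 0.905095·0.04
        = 0.524072 + 0.036204 = 0.560276
Configurations with heavy upstream rainfall contribute 0.036204, so
  P(heavy upstream rainfall | flood warning, dam release) = 0.036204 / 0.560276 ≈ 0.0646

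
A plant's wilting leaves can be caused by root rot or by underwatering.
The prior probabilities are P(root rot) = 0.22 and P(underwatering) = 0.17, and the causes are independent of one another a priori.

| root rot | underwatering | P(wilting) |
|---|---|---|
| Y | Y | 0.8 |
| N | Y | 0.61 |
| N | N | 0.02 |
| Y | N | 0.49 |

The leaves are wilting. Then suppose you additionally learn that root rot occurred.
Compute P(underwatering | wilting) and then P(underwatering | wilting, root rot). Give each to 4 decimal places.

P(underwatering | wilting) ≈ 0.5197; P(underwatering | wilting, root rot) ≈ 0.2506

Weight on underwatering=true, given the evidence: 0.080886 + 0.029920 = 0.110806
The normalizing constant is 0.02×0.78×0.83 + 0.61×0.78×0.17 + 0.49×0.22×0.83 + 0.8×0.22×0.17 = 0.213228
P(underwatering | wilting) = 0.110806/0.213228 ≈ 0.5197

Now also conditioning on root rot=true:
P(wilting | root rot) = 0.49×0.83 + 0.8×0.17 = 0.406700 + 0.136000 = 0.542700
Of this, 0.136000 comes from 0.8×0.17 (the underwatering=true cases).
Hence the posterior is 0.136000/0.542700 ≈ 0.2506.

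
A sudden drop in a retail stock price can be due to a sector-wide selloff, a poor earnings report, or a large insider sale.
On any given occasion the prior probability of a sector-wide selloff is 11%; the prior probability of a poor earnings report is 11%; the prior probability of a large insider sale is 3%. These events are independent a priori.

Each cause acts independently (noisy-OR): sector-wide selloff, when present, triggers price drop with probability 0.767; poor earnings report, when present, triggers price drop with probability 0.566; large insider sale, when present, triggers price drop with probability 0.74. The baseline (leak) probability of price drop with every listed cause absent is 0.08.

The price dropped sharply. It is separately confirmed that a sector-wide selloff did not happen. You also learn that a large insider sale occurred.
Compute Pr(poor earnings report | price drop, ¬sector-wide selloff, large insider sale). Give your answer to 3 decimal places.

Pr(poor earnings report | price drop, ¬sector-wide selloff, large insider sale) ≈ 0.127

Under noisy-OR, P(price drop | causes) = 1 − (1−0.08)·∏(1−qᵢ) over the active causes.
Numerator (weight on configurations with poor earnings report): 0.896187*0.11 = 0.098581
The normalizing constant is 0.7608*0.89 + 0.896187*0.11 = 0.775693
P(poor earnings report | price drop, ¬sector-wide selloff, large insider sale) = 0.098581/0.775693 ≈ 0.127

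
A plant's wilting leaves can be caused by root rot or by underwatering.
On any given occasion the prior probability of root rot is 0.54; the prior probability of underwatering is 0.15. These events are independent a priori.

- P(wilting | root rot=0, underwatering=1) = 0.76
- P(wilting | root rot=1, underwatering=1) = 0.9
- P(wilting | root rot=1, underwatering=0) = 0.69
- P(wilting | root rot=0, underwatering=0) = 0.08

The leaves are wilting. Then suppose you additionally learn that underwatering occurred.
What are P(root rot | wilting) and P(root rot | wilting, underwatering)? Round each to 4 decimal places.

Numerator (weight on configurations with root rot): 0.316710 + 0.072900 = 0.389610
Normalizer over all consistent configurations: 0.08*0.46*0.85 + 0.76*0.46*0.15 + 0.69*0.54*0.85 + 0.9*0.54*0.15 = 0.473330
P(root rot | wilting) = 0.389610/0.473330 ≈ 0.8231

With the extra evidence:
P(wilting | underwatering) = 0.76×0.46 + 0.9×0.54 = 0.349600 + 0.486000 = 0.835600
Restricting to configurations with root rot present: 0.9×0.54 = 0.486000.
P(root rot | wilting, underwatering) = 0.486000 / 0.835600 ≈ 0.5816

P(root rot | wilting) ≈ 0.8231; P(root rot | wilting, underwatering) ≈ 0.5816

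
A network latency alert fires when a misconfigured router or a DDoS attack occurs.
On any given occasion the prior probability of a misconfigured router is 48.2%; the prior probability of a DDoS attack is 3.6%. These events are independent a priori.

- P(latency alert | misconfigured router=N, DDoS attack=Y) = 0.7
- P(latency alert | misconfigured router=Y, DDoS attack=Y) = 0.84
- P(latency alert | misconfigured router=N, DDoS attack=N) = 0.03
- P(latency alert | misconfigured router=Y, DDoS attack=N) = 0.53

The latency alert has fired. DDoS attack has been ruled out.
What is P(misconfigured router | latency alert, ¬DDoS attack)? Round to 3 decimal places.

P(misconfigured router | latency alert, ¬DDoS attack) ≈ 0.943

Numerator (weight on configurations with misconfigured router): 0.53×0.482 = 0.255460
The normalizing constant is 0.03×0.518 + 0.53×0.482 = 0.271000
Posterior = 0.255460 / 0.271000 ≈ 0.943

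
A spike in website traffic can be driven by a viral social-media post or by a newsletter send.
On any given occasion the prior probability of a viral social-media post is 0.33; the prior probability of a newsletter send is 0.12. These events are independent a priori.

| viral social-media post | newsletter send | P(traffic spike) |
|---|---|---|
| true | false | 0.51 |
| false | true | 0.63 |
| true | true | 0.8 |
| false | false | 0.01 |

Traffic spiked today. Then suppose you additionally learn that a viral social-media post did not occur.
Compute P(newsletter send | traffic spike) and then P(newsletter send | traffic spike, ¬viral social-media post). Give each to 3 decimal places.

P(newsletter send | traffic spike) ≈ 0.348; P(newsletter send | traffic spike, ¬viral social-media post) ≈ 0.896

P(traffic spike) = 0.01*0.67*0.88 + 0.63*0.67*0.12 + 0.51*0.33*0.88 + 0.8*0.33*0.12 = 0.005896 + 0.050652 + 0.148104 + 0.031680 = 0.236332
Of this, 0.082332 comes from 0.050652 + 0.031680 (the newsletter send=true cases).
P(newsletter send | traffic spike) = 0.082332 / 0.236332 ≈ 0.348

Now also conditioning on viral social-media post≠true:
Sum P(traffic spike|·) weighted by the priors over both values of newsletter send:
  P(traffic spike | ¬viral social-media post) = 0.01×0.88 + 0.63×0.12
        = 0.008800 + 0.075600 = 0.084400
Keeping only the newsletter send-present terms gives 0.075600, so
  P(newsletter send | traffic spike, ¬viral social-media post) = 0.075600 / 0.084400 ≈ 0.896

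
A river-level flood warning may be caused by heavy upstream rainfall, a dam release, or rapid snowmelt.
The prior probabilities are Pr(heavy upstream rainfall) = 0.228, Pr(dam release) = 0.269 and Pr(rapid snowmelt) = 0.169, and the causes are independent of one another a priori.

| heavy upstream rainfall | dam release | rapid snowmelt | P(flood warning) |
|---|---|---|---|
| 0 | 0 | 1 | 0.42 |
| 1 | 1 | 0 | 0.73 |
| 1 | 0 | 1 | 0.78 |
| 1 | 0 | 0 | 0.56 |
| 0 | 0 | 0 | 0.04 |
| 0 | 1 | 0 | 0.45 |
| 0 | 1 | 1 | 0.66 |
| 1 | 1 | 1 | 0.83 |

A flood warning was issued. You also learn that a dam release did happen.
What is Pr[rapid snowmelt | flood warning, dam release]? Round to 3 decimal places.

Numerator (weight on configurations with rapid snowmelt): 0.086109 + 0.031982 = 0.118091
Normalizer over all consistent configurations: 0.45*0.772*0.831 + 0.66*0.772*0.169 + 0.73*0.228*0.831 + 0.83*0.228*0.169 = 0.545092
P(rapid snowmelt | flood warning, dam release) = 0.118091/0.545092 ≈ 0.217

Pr[rapid snowmelt | flood warning, dam release] ≈ 0.217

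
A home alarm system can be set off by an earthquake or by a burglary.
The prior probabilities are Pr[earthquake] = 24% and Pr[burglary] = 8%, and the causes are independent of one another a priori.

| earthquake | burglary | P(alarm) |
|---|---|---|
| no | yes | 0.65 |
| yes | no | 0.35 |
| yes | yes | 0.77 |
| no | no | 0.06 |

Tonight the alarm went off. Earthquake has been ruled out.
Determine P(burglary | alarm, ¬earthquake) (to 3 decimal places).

P(burglary | alarm, ¬earthquake) ≈ 0.485

P(alarm | ¬earthquake) = 0.06×0.92 + 0.65×0.08 = 0.055200 + 0.052000 = 0.107200
Restricting to configurations with burglary present: 0.65×0.08 = 0.052000.
Hence the posterior is 0.052000/0.107200 ≈ 0.485.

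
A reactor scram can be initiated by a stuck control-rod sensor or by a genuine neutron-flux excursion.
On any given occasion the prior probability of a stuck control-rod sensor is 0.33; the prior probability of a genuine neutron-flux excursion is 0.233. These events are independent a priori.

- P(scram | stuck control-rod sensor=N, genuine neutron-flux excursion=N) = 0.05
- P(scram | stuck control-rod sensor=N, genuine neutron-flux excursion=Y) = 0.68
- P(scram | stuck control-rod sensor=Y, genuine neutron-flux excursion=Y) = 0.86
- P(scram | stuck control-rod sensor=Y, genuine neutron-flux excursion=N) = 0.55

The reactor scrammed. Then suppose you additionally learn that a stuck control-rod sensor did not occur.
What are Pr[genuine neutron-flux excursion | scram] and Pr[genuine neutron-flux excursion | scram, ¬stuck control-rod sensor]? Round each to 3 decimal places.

Sum P(scram|·) weighted by the priors over the 4 (stuck control-rod sensor, genuine neutron-flux excursion) configurations:
  P(scram) = 0.05×0.67×0.767 + 0.68×0.67×0.233 + 0.55×0.33×0.767 + 0.86×0.33×0.233
        = 0.025695 + 0.106155 + 0.139211 + 0.066125 = 0.337186
The terms with genuine neutron-flux excursion present sum to 0.172280, so
  P(genuine neutron-flux excursion | scram) = 0.172280 / 0.337186 ≈ 0.511

With the extra evidence:
P(scram | ¬stuck control-rod sensor) = 0.05·0.767 + 0.68·0.233 = 0.038350 + 0.158440 = 0.196790
Of this, 0.158440 comes from 0.68·0.233 (the genuine neutron-flux excursion=true cases).
So P(genuine neutron-flux excursion | scram, ¬stuck control-rod sensor) = 0.158440/0.196790 ≈ 0.805.
With stuck control-rod sensor excluded, genuine neutron-flux excursion must carry more of the explanatory weight for the scram.

Pr[genuine neutron-flux excursion | scram] ≈ 0.511; Pr[genuine neutron-flux excursion | scram, ¬stuck control-rod sensor] ≈ 0.805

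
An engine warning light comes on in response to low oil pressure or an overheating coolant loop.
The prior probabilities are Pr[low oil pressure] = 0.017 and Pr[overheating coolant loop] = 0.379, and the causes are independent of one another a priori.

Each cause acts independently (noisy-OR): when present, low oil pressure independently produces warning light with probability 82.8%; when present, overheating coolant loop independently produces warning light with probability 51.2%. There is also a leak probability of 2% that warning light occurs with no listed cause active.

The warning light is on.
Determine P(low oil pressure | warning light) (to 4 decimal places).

Under noisy-OR, P(warning light | causes) = 1 − (1−0.02)·∏(1−qᵢ) over the active causes.
Enumerate the 4 (low oil pressure, overheating coolant loop) configurations and weight by the priors:
  P(warning light) = 0.02*0.983*0.621 + 0.52176*0.983*0.379 + 0.83144*0.017*0.621 + 0.917743*0.017*0.379
        = 0.012209 + 0.194385 + 0.008778 + 0.005913 = 0.221285
Configurations with low oil pressure contribute 0.014691, so
  P(low oil pressure | warning light) = 0.014691 / 0.221285 ≈ 0.0664

P(low oil pressure | warning light) ≈ 0.0664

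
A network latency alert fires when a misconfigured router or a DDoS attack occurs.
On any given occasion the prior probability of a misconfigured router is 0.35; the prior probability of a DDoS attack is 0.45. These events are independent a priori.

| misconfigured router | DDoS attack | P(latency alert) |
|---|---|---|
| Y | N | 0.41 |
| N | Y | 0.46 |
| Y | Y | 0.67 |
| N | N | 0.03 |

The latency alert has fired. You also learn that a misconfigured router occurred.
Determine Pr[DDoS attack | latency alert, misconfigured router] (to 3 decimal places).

Enumerate both values of DDoS attack and weight by the priors:
  P(latency alert | misconfigured router) = 0.41*0.55 + 0.67*0.45
        = 0.225500 + 0.301500 = 0.527000
Keeping only the DDoS attack-present terms gives 0.301500, so
  P(DDoS attack | latency alert, misconfigured router) = 0.301500 / 0.527000 ≈ 0.572

Pr[DDoS attack | latency alert, misconfigured router] ≈ 0.572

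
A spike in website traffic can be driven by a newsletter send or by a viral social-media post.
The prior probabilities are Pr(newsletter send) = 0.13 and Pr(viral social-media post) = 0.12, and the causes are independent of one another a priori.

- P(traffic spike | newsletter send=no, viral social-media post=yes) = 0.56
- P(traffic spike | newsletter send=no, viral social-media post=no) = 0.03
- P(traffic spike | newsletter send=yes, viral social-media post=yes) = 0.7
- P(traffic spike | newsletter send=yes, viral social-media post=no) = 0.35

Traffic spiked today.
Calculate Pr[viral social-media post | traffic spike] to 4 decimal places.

Numerator (weight on configurations with viral social-media post): 0.058464 + 0.010920 = 0.069384
Denominator P(traffic spike): 0.03·0.87·0.88 + 0.56·0.87·0.12 + 0.35·0.13·0.88 + 0.7·0.13·0.12 = 0.132392
Posterior = 0.069384 / 0.132392 ≈ 0.5241

Pr[viral social-media post | traffic spike] ≈ 0.5241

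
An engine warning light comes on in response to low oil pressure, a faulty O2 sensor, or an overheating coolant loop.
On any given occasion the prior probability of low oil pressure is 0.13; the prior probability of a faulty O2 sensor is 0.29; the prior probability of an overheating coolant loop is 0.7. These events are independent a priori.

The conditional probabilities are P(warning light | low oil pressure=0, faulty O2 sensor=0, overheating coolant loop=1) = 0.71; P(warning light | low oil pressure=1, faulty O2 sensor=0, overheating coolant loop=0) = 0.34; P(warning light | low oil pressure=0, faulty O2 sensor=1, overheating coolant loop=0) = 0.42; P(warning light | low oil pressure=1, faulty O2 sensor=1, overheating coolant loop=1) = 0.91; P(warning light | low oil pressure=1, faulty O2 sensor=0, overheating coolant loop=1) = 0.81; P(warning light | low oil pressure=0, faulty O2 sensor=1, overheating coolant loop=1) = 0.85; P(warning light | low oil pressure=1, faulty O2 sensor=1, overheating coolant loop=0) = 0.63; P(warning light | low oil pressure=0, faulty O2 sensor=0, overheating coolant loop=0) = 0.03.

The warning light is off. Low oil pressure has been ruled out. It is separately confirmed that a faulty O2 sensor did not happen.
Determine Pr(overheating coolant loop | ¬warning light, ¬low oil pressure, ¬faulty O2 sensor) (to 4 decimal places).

Pr(overheating coolant loop | ¬warning light, ¬low oil pressure, ¬faulty O2 sensor) ≈ 0.4109

Sum P(¬warning light|·) weighted by the priors over both values of overheating coolant loop:
  P(¬warning light | ¬low oil pressure, ¬faulty O2 sensor) = 0.97×0.3 + 0.29×0.7
        = 0.291000 + 0.203000 = 0.494000
The terms with overheating coolant loop present sum to 0.203000, so
  P(overheating coolant loop | ¬warning light, ¬low oil pressure, ¬faulty O2 sensor) = 0.203000 / 0.494000 ≈ 0.4109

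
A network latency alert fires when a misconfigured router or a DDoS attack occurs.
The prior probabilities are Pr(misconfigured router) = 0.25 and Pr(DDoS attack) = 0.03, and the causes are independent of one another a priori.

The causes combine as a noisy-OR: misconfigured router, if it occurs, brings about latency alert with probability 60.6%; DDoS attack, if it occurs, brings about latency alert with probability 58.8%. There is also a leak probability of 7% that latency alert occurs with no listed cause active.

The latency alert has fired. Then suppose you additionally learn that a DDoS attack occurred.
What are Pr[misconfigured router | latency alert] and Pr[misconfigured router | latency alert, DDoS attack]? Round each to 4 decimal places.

Pr[misconfigured router | latency alert] ≈ 0.7117; Pr[misconfigured router | latency alert, DDoS attack] ≈ 0.3145

Under noisy-OR, P(latency alert | causes) = 1 − (1−0.07)·∏(1−qᵢ) over the active causes.
Sum P(latency alert|·) weighted by the priors over the 4 (misconfigured router, DDoS attack) configurations:
  P(latency alert) = 0.07*0.75*0.97 + 0.61684*0.75*0.03 + 0.63358*0.25*0.97 + 0.849035*0.25*0.03
        = 0.050925 + 0.013879 + 0.153643 + 0.006368 = 0.224815
Configurations with misconfigured router contribute 0.160011, so
  P(misconfigured router | latency alert) = 0.160011 / 0.224815 ≈ 0.7117

Now also conditioning on DDoS attack=true:
Enumerate both values of misconfigured router and weight by the priors:
  P(latency alert | DDoS attack) = 0.61684*0.75 + 0.849035*0.25
        = 0.462630 + 0.212259 = 0.674889
Configurations with misconfigured router contribute 0.212259, so
  P(misconfigured router | latency alert, DDoS attack) = 0.212259 / 0.674889 ≈ 0.3145
The drop from 0.7117 to 0.3145 is the explaining-away (discounting) effect.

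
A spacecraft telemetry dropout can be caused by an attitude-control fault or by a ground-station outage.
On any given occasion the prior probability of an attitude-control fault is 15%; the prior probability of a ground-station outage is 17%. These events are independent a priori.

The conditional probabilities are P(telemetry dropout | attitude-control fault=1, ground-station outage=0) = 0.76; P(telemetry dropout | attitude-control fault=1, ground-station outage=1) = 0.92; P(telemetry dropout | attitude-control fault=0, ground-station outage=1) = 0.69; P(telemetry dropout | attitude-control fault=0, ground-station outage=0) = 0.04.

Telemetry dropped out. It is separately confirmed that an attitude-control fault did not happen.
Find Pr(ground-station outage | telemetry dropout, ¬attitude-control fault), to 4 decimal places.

Pr(ground-station outage | telemetry dropout, ¬attitude-control fault) ≈ 0.7794

Numerator (weight on configurations with ground-station outage): 0.69*0.17 = 0.117300
Denominator P(telemetry dropout | ¬attitude-control fault): 0.04*0.83 + 0.69*0.17 = 0.150500
Posterior = 0.117300 / 0.150500 ≈ 0.7794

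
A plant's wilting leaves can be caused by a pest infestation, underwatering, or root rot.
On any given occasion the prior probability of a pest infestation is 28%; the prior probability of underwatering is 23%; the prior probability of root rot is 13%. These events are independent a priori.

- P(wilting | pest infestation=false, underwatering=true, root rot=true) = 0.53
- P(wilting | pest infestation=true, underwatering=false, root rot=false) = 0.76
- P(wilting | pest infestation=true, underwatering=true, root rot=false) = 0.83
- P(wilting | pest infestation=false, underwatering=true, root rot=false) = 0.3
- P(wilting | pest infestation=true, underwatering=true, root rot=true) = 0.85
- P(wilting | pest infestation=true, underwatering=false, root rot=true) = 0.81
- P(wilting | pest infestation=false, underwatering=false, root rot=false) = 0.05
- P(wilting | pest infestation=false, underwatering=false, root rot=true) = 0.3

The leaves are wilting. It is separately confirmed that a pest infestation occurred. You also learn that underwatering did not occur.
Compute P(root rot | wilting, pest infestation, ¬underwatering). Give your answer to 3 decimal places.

Weight on root rot=true, given the evidence: 0.81·0.13 = 0.105300
The normalizing constant is 0.76·0.87 + 0.81·0.13 = 0.766500
Posterior = 0.105300 / 0.766500 ≈ 0.137

P(root rot | wilting, pest infestation, ¬underwatering) ≈ 0.137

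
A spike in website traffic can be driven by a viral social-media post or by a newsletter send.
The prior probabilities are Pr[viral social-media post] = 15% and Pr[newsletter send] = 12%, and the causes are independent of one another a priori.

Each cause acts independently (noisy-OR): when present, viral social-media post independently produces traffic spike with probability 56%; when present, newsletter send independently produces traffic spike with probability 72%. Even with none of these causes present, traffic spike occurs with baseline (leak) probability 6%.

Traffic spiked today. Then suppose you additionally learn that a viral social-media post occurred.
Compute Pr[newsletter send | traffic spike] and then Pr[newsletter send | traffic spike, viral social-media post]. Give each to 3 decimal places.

Under noisy-OR, P(traffic spike | causes) = 1 − (1−0.06)·∏(1−qᵢ) over the active causes.
By total probability over the 4 (viral social-media post, newsletter send) configurations:
  P(traffic spike) = 0.06×0.85×0.88 + 0.7368×0.85×0.12 + 0.5864×0.15×0.88 + 0.884192×0.15×0.12
        = 0.044880 + 0.075154 + 0.077405 + 0.015915 = 0.213354
Configurations with newsletter send contribute 0.091069, so
  P(newsletter send | traffic spike) = 0.091069 / 0.213354 ≈ 0.427

With the extra evidence:
P(traffic spike | viral social-media post) = 0.5864·0.88 + 0.884192·0.12 = 0.516032 + 0.106103 = 0.622135
Restricting to configurations with newsletter send present: 0.884192·0.12 = 0.106103.
P(newsletter send | traffic spike, viral social-media post) = 0.106103 / 0.622135 ≈ 0.171

Pr[newsletter send | traffic spike] ≈ 0.427; Pr[newsletter send | traffic spike, viral social-media post] ≈ 0.171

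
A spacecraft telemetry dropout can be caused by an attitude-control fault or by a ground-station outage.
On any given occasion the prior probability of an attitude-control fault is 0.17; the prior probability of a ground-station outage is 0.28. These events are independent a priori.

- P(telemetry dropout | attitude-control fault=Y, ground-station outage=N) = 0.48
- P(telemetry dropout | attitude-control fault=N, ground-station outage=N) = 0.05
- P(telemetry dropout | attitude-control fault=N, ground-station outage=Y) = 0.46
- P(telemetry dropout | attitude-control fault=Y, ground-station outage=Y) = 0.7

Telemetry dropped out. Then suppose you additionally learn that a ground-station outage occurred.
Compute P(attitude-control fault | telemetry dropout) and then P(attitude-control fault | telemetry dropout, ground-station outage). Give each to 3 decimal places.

P(attitude-control fault | telemetry dropout) ≈ 0.402; P(attitude-control fault | telemetry dropout, ground-station outage) ≈ 0.238

Weight on attitude-control fault=true, given the evidence: 0.058752 + 0.033320 = 0.092072
Denominator P(telemetry dropout): 0.05·0.83·0.72 + 0.46·0.83·0.28 + 0.48·0.17·0.72 + 0.7·0.17·0.28 = 0.228856
P(attitude-control fault | telemetry dropout) = 0.092072/0.228856 ≈ 0.402

Now also conditioning on ground-station outage=true:
P(telemetry dropout | ground-station outage) = 0.46×0.83 + 0.7×0.17 = 0.381800 + 0.119000 = 0.500800
Of this, 0.119000 comes from 0.7×0.17 (the attitude-control fault=true cases).
P(attitude-control fault | telemetry dropout, ground-station outage) = 0.119000 / 0.500800 ≈ 0.238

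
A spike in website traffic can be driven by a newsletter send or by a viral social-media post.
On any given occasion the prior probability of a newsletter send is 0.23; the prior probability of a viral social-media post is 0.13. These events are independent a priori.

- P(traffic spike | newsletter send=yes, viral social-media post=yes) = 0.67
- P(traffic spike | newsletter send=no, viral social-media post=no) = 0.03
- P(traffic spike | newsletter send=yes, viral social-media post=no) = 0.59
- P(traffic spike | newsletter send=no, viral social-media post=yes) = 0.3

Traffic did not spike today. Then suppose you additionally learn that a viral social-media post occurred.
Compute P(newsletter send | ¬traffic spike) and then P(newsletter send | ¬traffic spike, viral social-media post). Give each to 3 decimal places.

Numerator (weight on configurations with newsletter send): 0.082041 + 0.009867 = 0.091908
Normalizer over all consistent configurations: 0.97·0.77·0.87 + 0.7·0.77·0.13 + 0.41·0.23·0.87 + 0.33·0.23·0.13 = 0.811781
Posterior = 0.091908 / 0.811781 ≈ 0.113

With the extra evidence:
Weight on newsletter send=true, given the evidence: 0.33·0.23 = 0.075900
Denominator P(¬traffic spike | viral social-media post): 0.7·0.77 + 0.33·0.23 = 0.614900
P(newsletter send | ¬traffic spike, viral social-media post) = 0.075900/0.614900 ≈ 0.123

P(newsletter send | ¬traffic spike) ≈ 0.113; P(newsletter send | ¬traffic spike, viral social-media post) ≈ 0.123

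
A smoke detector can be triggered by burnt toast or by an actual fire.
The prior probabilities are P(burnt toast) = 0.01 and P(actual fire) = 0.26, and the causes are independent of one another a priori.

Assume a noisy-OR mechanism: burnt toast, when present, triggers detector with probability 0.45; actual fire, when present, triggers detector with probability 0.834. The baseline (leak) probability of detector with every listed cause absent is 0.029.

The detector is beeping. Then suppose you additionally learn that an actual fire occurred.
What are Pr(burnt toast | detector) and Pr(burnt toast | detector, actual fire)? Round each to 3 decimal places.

Pr(burnt toast | detector) ≈ 0.024; Pr(burnt toast | detector, actual fire) ≈ 0.011

Under noisy-OR, P(detector | causes) = 1 − (1−0.029)·∏(1−qᵢ) over the active causes.
Numerator (weight on configurations with burnt toast): 0.003448 + 0.002370 = 0.005818
The normalizing constant is 0.029*0.99*0.74 + 0.838814*0.99*0.26 + 0.46595*0.01*0.74 + 0.911348*0.01*0.26 = 0.242974
Posterior = 0.005818 / 0.242974 ≈ 0.024

With the extra evidence:
For the numerator, keep only burnt toast=true terms: 0.911348*0.01 = 0.009113
The normalizing constant is 0.838814*0.99 + 0.911348*0.01 = 0.839539
P(burnt toast | detector, actual fire) = 0.009113/0.839539 ≈ 0.011
This is intercausal reasoning (explaining away): once actual fire accounts for the detector, burnt toast becomes less likely.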